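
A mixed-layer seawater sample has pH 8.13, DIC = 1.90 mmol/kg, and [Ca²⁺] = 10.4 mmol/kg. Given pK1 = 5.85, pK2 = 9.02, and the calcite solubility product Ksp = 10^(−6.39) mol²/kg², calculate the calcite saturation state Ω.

α₂ = 1 / (1 + [H⁺]/K2 + [H⁺]²/(K1K2)) = 1 / (1 + 10^+0.89 + 10^-1.39)
   = 1 / (1 + 7.7625 + 0.040738) = 1/8.8032 = 0.1136
[CO3²⁻] = α₂ × DIC = 0.1136 × 1.90 = 0.2158 mmol/kg
Ksp = 10^(−6.39) = 4.074×10^-7
Ω = [Ca²⁺][CO3²⁻]/Ksp = (10.4×10^-3)(2.158×10^-4) / 4.074×10^-7 = 5.51

Ω = 5.51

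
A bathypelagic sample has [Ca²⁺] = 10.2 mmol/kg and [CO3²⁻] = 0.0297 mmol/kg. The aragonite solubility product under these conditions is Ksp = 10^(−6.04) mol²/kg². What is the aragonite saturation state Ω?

Ω = 0.332

Ksp = 10^(−6.04) = 9.120×10^-7
Ω = [Ca²⁺][CO3²⁻]/Ksp = (10.2×10^-3)(0.0297×10^-3) / 9.120×10^-7 = 0.332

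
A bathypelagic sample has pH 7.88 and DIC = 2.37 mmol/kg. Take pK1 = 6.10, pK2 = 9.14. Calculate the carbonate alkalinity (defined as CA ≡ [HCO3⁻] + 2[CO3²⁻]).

CA = 2.45 mmol/kg

CA = [HCO3⁻] + 2[CO3²⁻] = (α₁ + 2α₂)·DIC
At pH 7.88: [H⁺]/K1 = 10^-1.78 = 0.016596, K2/[H⁺] = 10^-1.26 = 0.054954
α₁ = 1/(1 + 0.016596 + 0.054954) = 1/1.0715 = 0.9332; α₂ = α₁·K2/[H⁺] = 0.05128
α₁ + 2α₂ = 1.0358
CA = 1.0358 × 2.37 = 2.45 mmol/kg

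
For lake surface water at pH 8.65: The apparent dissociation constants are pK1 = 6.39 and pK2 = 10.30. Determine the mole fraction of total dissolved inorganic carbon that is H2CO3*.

α₀ = 0.00535

α₀ = 1 / (1 + K1/[H⁺] + K1K2/[H⁺]²) = 1 / (1 + 10^+2.26 + 10^+0.61)
   = 1 / (1 + 181.97 + 4.0738) = 1/187.04 = 0.005346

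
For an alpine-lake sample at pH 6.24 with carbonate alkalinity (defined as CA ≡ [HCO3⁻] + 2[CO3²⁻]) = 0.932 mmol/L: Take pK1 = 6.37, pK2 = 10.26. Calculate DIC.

CA = [HCO3⁻] + 2[CO3²⁻] = (α₁ + 2α₂)·DIC
At pH 6.24: [H⁺]/K1 = 10^0.13 = 1.3490, K2/[H⁺] = 10^-4.02 = 9.5499×10^-5
α₁ = 1/(1 + 1.3490 + 9.5499×10^-5) = 1/2.3491 = 0.4257; α₂ = α₁·K2/[H⁺] = 4.065×10^-5
α₁ + 2α₂ = 0.4258
DIC = CA / (α₁ + 2α₂) = 0.932 / 0.4258 = 2.19 mmol/L

DIC = 2.19 mmol/L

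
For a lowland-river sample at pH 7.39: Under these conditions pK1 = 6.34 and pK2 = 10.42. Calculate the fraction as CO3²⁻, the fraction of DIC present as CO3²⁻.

α₂ = 1 / (1 + [H⁺]/K2 + [H⁺]²/(K1K2)) = 1 / (1 + 10^+3.03 + 10^+1.98)
   = 1 / (1 + 1071.5 + 95.499) = 1/1168.0 = 0.0008562

α₂ = 0.000856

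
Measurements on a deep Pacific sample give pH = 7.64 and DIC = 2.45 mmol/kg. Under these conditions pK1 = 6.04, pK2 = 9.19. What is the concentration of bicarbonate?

[HCO3⁻] = 2.33 mmol/kg

α₁ = 1 / (1 + [H⁺]/K1 + K2/[H⁺]) = 1 / (1 + 10^-1.60 + 10^-1.55)
   = 1 / (1 + 0.025119 + 0.028184) = 1/1.0533 = 0.9494
[HCO3⁻] = α₁ × DIC = 0.9494 × 2.45 = 2.33 mmol/kg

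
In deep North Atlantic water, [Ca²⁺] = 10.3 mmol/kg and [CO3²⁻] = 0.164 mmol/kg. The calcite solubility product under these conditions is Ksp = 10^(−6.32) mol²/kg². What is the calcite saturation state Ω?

Ksp = 10^(−6.32) = 4.786×10^-7
Ω = [Ca²⁺][CO3²⁻]/Ksp = (10.3×10^-3)(0.164×10^-3) / 4.786×10^-7 = 3.53

Ω = 3.53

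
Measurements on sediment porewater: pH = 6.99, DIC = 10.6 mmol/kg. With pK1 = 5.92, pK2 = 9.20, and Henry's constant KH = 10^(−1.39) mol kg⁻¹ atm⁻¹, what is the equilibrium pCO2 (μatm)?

pCO2 = 2.03×10^4 μatm

α₀ = 1 / (1 + K1/[H⁺] + K1K2/[H⁺]²) = 1 / (1 + 10^+1.07 + 10^-1.14)
   = 1 / (1 + 11.749 + 0.072444) = 1/12.821 = 0.07799
[CO2*] = α₀ × DIC = 0.07799 × 10.6 = 0.8267 mmol/kg
pCO2 = [CO2*]/KH = 8.267×10^-4 / 4.074×10^-2 = 2.03×10^4 μatm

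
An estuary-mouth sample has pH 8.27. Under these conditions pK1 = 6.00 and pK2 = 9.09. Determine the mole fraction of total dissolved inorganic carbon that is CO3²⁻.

α₂ = 1 / (1 + [H⁺]/K2 + [H⁺]²/(K1K2)) = 1 / (1 + 10^+0.82 + 10^-1.45)
   = 1 / (1 + 6.6069 + 0.035481) = 1/7.6424 = 0.1308

α₂ = 0.131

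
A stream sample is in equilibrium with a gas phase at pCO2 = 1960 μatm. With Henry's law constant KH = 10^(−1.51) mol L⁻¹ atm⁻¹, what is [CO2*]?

KH = 10^(−1.51) = 3.090×10^-2 mol L⁻¹ atm⁻¹
[CO2*] = KH · pCO2 = 3.090×10^-2 × 1960×10^-6 atm = 6.06×10^-5 mol/L

[CO2*] = 60.6 μmol/L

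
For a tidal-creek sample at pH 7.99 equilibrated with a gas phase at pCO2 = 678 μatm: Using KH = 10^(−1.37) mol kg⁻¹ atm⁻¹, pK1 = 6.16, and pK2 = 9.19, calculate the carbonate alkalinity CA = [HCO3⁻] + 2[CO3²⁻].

[CO2*] = KH · pCO2 = 10^(−1.37) × 678×10^-6 = 2.892×10^-5 mol/kg
α₀ = 1/(1 + K1/[H⁺] + K1K2/[H⁺]²) = 1/(1 + 10^+1.83 + 10^+0.63) = 0.01372
DIC = [CO2*]/α₀ = 2.892×10^-5 / 0.01372 = 2.108 mmol/kg
CA = (α₁ + 2α₂)·DIC = (0.9277 + 2×0.05854) × 2.108 = 2.20 mmol/kg

CA = 2.20 mmol/kg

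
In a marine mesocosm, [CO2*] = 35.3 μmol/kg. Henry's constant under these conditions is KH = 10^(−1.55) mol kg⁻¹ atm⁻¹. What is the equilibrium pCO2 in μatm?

pCO2 = 1250 μatm

KH = 10^(−1.55) = 2.818×10^-2 mol kg⁻¹ atm⁻¹
pCO2 = [CO2*]/KH = 35.3×10^-6 / 2.818×10^-2 = 1.25×10^-3 atm = 1250 μatm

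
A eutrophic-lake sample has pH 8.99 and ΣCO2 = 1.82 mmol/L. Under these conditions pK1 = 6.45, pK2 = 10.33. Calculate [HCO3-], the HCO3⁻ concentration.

α₁ = 1 / (1 + [H⁺]/K1 + K2/[H⁺]) = 1 / (1 + 10^-2.54 + 10^-1.34)
   = 1 / (1 + 0.0028840 + 0.045709) = 1/1.0486 = 0.9537
[HCO3⁻] = α₁ × DIC = 0.9537 × 1.82 = 1.74 mmol/L

[HCO3⁻] = 1.74 mmol/L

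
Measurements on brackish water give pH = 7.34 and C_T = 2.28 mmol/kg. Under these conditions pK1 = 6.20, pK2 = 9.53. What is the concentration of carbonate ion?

[CO3²⁻] = 13.6 μmol/kg

α₂ = 1 / (1 + [H⁺]/K2 + [H⁺]²/(K1K2)) = 1 / (1 + 10^+2.19 + 10^+1.05)
   = 1 / (1 + 154.88 + 11.220) = 1/167.10 = 0.005984
[CO3²⁻] = α₂ × DIC = 0.005984 × 2.28 = 0.0136 mmol/kg = 13.6 μmol/kg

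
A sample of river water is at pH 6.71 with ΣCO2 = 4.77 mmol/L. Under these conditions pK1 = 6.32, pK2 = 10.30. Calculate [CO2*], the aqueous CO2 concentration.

α₀ = 1 / (1 + K1/[H⁺] + K1K2/[H⁺]²) = 1 / (1 + 10^+0.39 + 10^-3.20)
   = 1 / (1 + 2.4547 + 0.00063096) = 1/3.4553 = 0.2894
[CO2*] = α₀ × DIC = 0.2894 × 4.77 = 1.38 mmol/L

[CO2*] = 1.38 mmol/L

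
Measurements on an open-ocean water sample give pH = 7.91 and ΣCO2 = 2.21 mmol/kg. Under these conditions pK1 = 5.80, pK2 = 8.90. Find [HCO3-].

α₁ = 1 / (1 + [H⁺]/K1 + K2/[H⁺]) = 1 / (1 + 10^-2.11 + 10^-0.99)
   = 1 / (1 + 0.0077625 + 0.10233) = 1/1.1101 = 0.9008
[HCO3⁻] = α₁ × DIC = 0.9008 × 2.21 = 1.99 mmol/kg

[HCO3⁻] = 1.99 mmol/kg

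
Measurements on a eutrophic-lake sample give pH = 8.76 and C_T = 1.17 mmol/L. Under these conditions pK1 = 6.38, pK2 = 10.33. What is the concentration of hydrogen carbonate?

α₁ = 1 / (1 + [H⁺]/K1 + K2/[H⁺]) = 1 / (1 + 10^-2.38 + 10^-1.57)
   = 1 / (1 + 0.0041687 + 0.026915) = 1/1.0311 = 0.9699
[HCO3⁻] = α₁ × DIC = 0.9699 × 1.17 = 1.13 mmol/L

[HCO3⁻] = 1.13 mmol/L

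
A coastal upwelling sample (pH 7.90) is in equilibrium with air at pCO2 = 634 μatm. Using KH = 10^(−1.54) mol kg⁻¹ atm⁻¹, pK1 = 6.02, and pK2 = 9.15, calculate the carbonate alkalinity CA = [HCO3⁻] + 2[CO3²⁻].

[CO2*] = KH · pCO2 = 10^(−1.54) × 634×10^-6 = 1.828×10^-5 mol/kg
α₀ = 1/(1 + K1/[H⁺] + K1K2/[H⁺]²) = 1/(1 + 10^+1.88 + 10^+0.63) = 0.01233
DIC = [CO2*]/α₀ = 1.828×10^-5 / 0.01233 = 1.483 mmol/kg
CA = (α₁ + 2α₂)·DIC = (0.9351 + 2×0.05258) × 1.483 = 1.54 mmol/kg

CA = 1.54 mmol/kg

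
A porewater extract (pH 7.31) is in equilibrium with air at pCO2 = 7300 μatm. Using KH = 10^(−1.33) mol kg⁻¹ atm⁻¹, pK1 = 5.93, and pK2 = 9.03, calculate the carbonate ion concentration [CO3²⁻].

[CO2*] = KH · pCO2 = 10^(−1.33) × 7300×10^-6 = 3.414×10^-4 mol/kg
α₀ = 1/(1 + K1/[H⁺] + K1K2/[H⁺]²) = 1/(1 + 10^+1.38 + 10^-0.34) = 0.03930
DIC = [CO2*]/α₀ = 3.414×10^-4 / 0.03930 = 8.688 mmol/kg
[CO3²⁻] = α₂·DIC; α₂ = 0.01796, so [CO3²⁻] = 0.01796 × 8.688 = 0.156 mmol/kg

[CO3²⁻] = 0.156 mmol/kg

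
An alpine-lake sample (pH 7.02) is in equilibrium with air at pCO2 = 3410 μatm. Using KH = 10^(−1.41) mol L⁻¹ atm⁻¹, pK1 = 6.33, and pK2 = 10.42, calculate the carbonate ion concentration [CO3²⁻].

[CO3²⁻] = 0.259 μmol/L

[CO2*] = KH · pCO2 = 10^(−1.41) × 3410×10^-6 = 1.327×10^-4 mol/L
α₀ = 1/(1 + K1/[H⁺] + K1K2/[H⁺]²) = 1/(1 + 10^+0.69 + 10^-2.71) = 0.1695
DIC = [CO2*]/α₀ = 1.327×10^-4 / 0.1695 = 0.7827 mmol/L
[CO3²⁻] = α₂·DIC; α₂ = 0.0003305, so [CO3²⁻] = 0.0003305 × 0.7827 = 0.000259 mmol/L = 0.259 μmol/L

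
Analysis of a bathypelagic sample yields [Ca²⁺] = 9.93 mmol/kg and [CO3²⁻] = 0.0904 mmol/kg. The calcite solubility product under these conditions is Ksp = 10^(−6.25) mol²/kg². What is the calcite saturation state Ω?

Ω = 1.60

Ksp = 10^(−6.25) = 5.623×10^-7
Ω = [Ca²⁺][CO3²⁻]/Ksp = (9.93×10^-3)(0.0904×10^-3) / 5.623×10^-7 = 1.60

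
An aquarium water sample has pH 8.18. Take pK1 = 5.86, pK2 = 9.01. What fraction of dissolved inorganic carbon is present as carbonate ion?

α₂ = 1 / (1 + [H⁺]/K2 + [H⁺]²/(K1K2)) = 1 / (1 + 10^+0.83 + 10^-1.49)
   = 1 / (1 + 6.7608 + 0.032359) = 1/7.7932 = 0.1283

α₂ = 0.128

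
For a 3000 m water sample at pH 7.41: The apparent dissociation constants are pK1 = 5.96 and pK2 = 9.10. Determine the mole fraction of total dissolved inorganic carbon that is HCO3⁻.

α₁ = 1 / (1 + [H⁺]/K1 + K2/[H⁺]) = 1 / (1 + 10^-1.45 + 10^-1.69)
   = 1 / (1 + 0.035481 + 0.020417) = 1/1.0559 = 0.9471

α₁ = 0.947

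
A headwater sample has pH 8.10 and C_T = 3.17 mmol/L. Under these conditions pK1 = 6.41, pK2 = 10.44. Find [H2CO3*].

[CO2*] = 0.0631 mmol/L

α₀ = 1 / (1 + K1/[H⁺] + K1K2/[H⁺]²) = 1 / (1 + 10^+1.69 + 10^-0.65)
   = 1 / (1 + 48.978 + 0.22387) = 1/50.202 = 0.01992
[CO2*] = α₀ × DIC = 0.01992 × 3.17 = 0.0631 mmol/L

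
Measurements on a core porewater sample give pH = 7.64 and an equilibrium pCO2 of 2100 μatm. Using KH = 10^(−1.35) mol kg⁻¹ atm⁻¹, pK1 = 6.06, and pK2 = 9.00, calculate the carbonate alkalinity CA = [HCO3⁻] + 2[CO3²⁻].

CA = 3.88 mmol/kg

[CO2*] = KH · pCO2 = 10^(−1.35) × 2100×10^-6 = 9.380×10^-5 mol/kg
α₀ = 1/(1 + K1/[H⁺] + K1K2/[H⁺]²) = 1/(1 + 10^+1.58 + 10^+0.22) = 0.02458
DIC = [CO2*]/α₀ = 9.380×10^-5 / 0.02458 = 3.816 mmol/kg
CA = (α₁ + 2α₂)·DIC = (0.9346 + 2×0.04080) × 3.816 = 3.88 mmol/kg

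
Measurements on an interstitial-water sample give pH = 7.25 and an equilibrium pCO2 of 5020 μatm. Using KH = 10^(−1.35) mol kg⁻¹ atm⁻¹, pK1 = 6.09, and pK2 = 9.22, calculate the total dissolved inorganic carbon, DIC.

DIC = 3.50 mmol/kg

[CO2*] = KH · pCO2 = 10^(−1.35) × 5020×10^-6 = 2.242×10^-4 mol/kg
α₀ = 1/(1 + K1/[H⁺] + K1K2/[H⁺]²) = 1/(1 + 10^+1.16 + 10^-0.81) = 0.06406
DIC = [CO2*]/α₀ = 2.242×10^-4 / 0.06406 = 3.50 mmol/kg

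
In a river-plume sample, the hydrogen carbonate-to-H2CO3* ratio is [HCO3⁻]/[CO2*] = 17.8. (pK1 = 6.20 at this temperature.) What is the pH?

pH = 7.45

From K1 = [H⁺][HCO3⁻]/[CO2*]:  pH = pK1 + log₁₀([HCO3⁻]/[CO2*])
log₁₀(17.8) = +1.250
pH = 6.20 + (+1.250) = 7.45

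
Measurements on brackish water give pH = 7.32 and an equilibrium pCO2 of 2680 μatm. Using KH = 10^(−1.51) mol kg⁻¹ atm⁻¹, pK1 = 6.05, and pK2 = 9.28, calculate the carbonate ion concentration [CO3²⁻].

[CO2*] = KH · pCO2 = 10^(−1.51) × 2680×10^-6 = 8.282×10^-5 mol/kg
α₀ = 1/(1 + K1/[H⁺] + K1K2/[H⁺]²) = 1/(1 + 10^+1.27 + 10^-0.69) = 0.05044
DIC = [CO2*]/α₀ = 8.282×10^-5 / 0.05044 = 1.642 mmol/kg
[CO3²⁻] = α₂·DIC; α₂ = 0.01030, so [CO3²⁻] = 0.01030 × 1.642 = 0.0169 mmol/kg = 16.9 μmol/kg

[CO3²⁻] = 16.9 μmol/kg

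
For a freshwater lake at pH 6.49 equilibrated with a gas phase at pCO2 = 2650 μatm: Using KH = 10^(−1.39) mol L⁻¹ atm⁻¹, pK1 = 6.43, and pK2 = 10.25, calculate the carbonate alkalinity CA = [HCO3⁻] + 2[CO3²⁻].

CA = 0.124 mmol/L

[CO2*] = KH · pCO2 = 10^(−1.39) × 2650×10^-6 = 1.080×10^-4 mol/L
α₀ = 1/(1 + K1/[H⁺] + K1K2/[H⁺]²) = 1/(1 + 10^+0.06 + 10^-3.70) = 0.4655
DIC = [CO2*]/α₀ = 1.080×10^-4 / 0.4655 = 0.2319 mmol/L
CA = (α₁ + 2α₂)·DIC = (0.5344 + 2×9.287×10^-5) × 0.2319 = 0.124 mmol/L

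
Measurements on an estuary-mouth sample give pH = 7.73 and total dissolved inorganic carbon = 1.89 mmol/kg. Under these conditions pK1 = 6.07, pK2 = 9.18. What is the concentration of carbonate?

[CO3²⁻] = 0.0634 mmol/kg

α₂ = 1 / (1 + [H⁺]/K2 + [H⁺]²/(K1K2)) = 1 / (1 + 10^+1.45 + 10^-0.21)
   = 1 / (1 + 28.184 + 0.61660) = 1/29.800 = 0.03356
[CO3²⁻] = α₂ × DIC = 0.03356 × 1.89 = 0.0634 mmol/kg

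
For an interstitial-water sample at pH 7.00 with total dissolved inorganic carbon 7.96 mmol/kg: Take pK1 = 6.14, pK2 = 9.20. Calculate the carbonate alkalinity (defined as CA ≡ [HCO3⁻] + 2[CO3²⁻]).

CA = 7.04 mmol/kg

CA = [HCO3⁻] + 2[CO3²⁻] = (α₁ + 2α₂)·DIC
At pH 7.00: [H⁺]/K1 = 10^-0.86 = 0.13804, K2/[H⁺] = 10^-2.20 = 0.0063096
α₁ = 1/(1 + 0.13804 + 0.0063096) = 1/1.1443 = 0.8739; α₂ = α₁·K2/[H⁺] = 0.005514
α₁ + 2α₂ = 0.8849
CA = 0.8849 × 7.96 = 7.04 mmol/kg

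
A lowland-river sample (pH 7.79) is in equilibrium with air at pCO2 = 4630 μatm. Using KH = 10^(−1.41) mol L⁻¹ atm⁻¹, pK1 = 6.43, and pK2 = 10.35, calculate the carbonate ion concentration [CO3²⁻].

[CO2*] = KH · pCO2 = 10^(−1.41) × 4630×10^-6 = 1.801×10^-4 mol/L
α₀ = 1/(1 + K1/[H⁺] + K1K2/[H⁺]²) = 1/(1 + 10^+1.36 + 10^-1.20) = 0.04172
DIC = [CO2*]/α₀ = 1.801×10^-4 / 0.04172 = 4.318 mmol/L
[CO3²⁻] = α₂·DIC; α₂ = 0.002632, so [CO3²⁻] = 0.002632 × 4.318 = 0.0114 mmol/L = 11.4 μmol/L

[CO3²⁻] = 11.4 μmol/L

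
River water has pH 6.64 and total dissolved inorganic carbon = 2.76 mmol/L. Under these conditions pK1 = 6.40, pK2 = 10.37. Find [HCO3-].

α₁ = 1 / (1 + [H⁺]/K1 + K2/[H⁺]) = 1 / (1 + 10^-0.24 + 10^-3.73)
   = 1 / (1 + 0.57544 + 0.00018621) = 1/1.5756 = 0.6347
[HCO3⁻] = α₁ × DIC = 0.6347 × 2.76 = 1.75 mmol/L

[HCO3⁻] = 1.75 mmol/L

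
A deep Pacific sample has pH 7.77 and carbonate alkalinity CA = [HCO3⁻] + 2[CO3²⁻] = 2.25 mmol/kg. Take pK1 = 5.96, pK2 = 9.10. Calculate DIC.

DIC = 2.19 mmol/kg

CA = [HCO3⁻] + 2[CO3²⁻] = (α₁ + 2α₂)·DIC
At pH 7.77: [H⁺]/K1 = 10^-1.81 = 0.015488, K2/[H⁺] = 10^-1.33 = 0.046774
α₁ = 1/(1 + 0.015488 + 0.046774) = 1/1.0623 = 0.9414; α₂ = α₁·K2/[H⁺] = 0.04403
α₁ + 2α₂ = 1.0295
DIC = CA / (α₁ + 2α₂) = 2.25 / 1.0295 = 2.19 mmol/kg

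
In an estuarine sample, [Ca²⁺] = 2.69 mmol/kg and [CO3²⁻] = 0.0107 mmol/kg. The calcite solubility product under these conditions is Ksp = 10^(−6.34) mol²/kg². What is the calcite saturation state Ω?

Ω = 0.0630

Ksp = 10^(−6.34) = 4.571×10^-7
Ω = [Ca²⁺][CO3²⁻]/Ksp = (2.69×10^-3)(0.0107×10^-3) / 4.571×10^-7 = 0.0630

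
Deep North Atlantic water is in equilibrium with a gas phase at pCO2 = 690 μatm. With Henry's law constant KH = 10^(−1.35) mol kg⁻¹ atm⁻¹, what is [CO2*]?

KH = 10^(−1.35) = 4.467×10^-2 mol kg⁻¹ atm⁻¹
[CO2*] = KH · pCO2 = 4.467×10^-2 × 690×10^-6 atm = 3.08×10^-5 mol/kg

[CO2*] = 30.8 μmol/kg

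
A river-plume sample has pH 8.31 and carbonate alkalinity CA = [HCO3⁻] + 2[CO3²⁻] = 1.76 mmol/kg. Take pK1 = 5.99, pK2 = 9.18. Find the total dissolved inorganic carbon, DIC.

DIC = 1.58 mmol/kg

CA = [HCO3⁻] + 2[CO3²⁻] = (α₁ + 2α₂)·DIC
At pH 8.31: [H⁺]/K1 = 10^-2.32 = 0.0047863, K2/[H⁺] = 10^-0.87 = 0.13490
α₁ = 1/(1 + 0.0047863 + 0.13490) = 1/1.1397 = 0.8774; α₂ = α₁·K2/[H⁺] = 0.1184
α₁ + 2α₂ = 1.1142
DIC = CA / (α₁ + 2α₂) = 1.76 / 1.1142 = 1.58 mmol/kg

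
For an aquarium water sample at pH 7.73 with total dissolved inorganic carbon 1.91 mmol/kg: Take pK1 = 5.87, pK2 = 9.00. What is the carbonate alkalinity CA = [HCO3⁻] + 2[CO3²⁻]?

CA = [HCO3⁻] + 2[CO3²⁻] = (α₁ + 2α₂)·DIC
At pH 7.73: [H⁺]/K1 = 10^-1.86 = 0.013804, K2/[H⁺] = 10^-1.27 = 0.053703
α₁ = 1/(1 + 0.013804 + 0.053703) = 1/1.0675 = 0.9368; α₂ = α₁·K2/[H⁺] = 0.05031
α₁ + 2α₂ = 1.0374
CA = 1.0374 × 1.91 = 1.98 mmol/kg

CA = 1.98 mmol/kg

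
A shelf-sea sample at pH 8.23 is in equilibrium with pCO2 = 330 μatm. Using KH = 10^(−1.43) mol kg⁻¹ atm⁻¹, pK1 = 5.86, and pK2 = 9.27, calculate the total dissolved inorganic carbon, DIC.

DIC = 3.15 mmol/kg

[CO2*] = KH · pCO2 = 10^(−1.43) × 330×10^-6 = 1.226×10^-5 mol/kg
α₀ = 1/(1 + K1/[H⁺] + K1K2/[H⁺]²) = 1/(1 + 10^+2.37 + 10^+1.33) = 0.003894
DIC = [CO2*]/α₀ = 1.226×10^-5 / 0.003894 = 3.15 mmol/kg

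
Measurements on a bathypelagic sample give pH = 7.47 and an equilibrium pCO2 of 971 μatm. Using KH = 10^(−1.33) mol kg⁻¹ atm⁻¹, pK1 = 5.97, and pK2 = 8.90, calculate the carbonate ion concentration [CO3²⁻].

[CO3²⁻] = 0.0534 mmol/kg

[CO2*] = KH · pCO2 = 10^(−1.33) × 971×10^-6 = 4.542×10^-5 mol/kg
α₀ = 1/(1 + K1/[H⁺] + K1K2/[H⁺]²) = 1/(1 + 10^+1.50 + 10^+0.07) = 0.02959
DIC = [CO2*]/α₀ = 4.542×10^-5 / 0.02959 = 1.535 mmol/kg
[CO3²⁻] = α₂·DIC; α₂ = 0.03476, so [CO3²⁻] = 0.03476 × 1.535 = 0.0534 mmol/kg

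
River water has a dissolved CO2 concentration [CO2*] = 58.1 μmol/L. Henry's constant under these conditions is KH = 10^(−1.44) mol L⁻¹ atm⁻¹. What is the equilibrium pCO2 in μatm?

pCO2 = 1600 μatm

KH = 10^(−1.44) = 3.631×10^-2 mol L⁻¹ atm⁻¹
pCO2 = [CO2*]/KH = 58.1×10^-6 / 3.631×10^-2 = 1.60×10^-3 atm = 1600 μatm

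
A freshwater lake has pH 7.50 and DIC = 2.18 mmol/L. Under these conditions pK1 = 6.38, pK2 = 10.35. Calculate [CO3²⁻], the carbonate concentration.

[CO3²⁻] = 2.86 μmol/L

α₂ = 1 / (1 + [H⁺]/K2 + [H⁺]²/(K1K2)) = 1 / (1 + 10^+2.85 + 10^+1.73)
   = 1 / (1 + 707.95 + 53.703) = 1/762.65 = 0.001311
[CO3²⁻] = α₂ × DIC = 0.001311 × 2.18 = 0.00286 mmol/L = 2.86 μmol/L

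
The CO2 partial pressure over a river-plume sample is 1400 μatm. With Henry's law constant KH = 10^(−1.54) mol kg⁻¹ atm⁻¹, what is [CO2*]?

[CO2*] = 40.4 μmol/kg

KH = 10^(−1.54) = 2.884×10^-2 mol kg⁻¹ atm⁻¹
[CO2*] = KH · pCO2 = 2.884×10^-2 × 1400×10^-6 atm = 4.04×10^-5 mol/kg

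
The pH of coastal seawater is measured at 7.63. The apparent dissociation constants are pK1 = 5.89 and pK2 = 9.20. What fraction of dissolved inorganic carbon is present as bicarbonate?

α₁ = 1 / (1 + [H⁺]/K1 + K2/[H⁺]) = 1 / (1 + 10^-1.74 + 10^-1.57)
   = 1 / (1 + 0.018197 + 0.026915) = 1/1.0451 = 0.9568

α₁ = 0.957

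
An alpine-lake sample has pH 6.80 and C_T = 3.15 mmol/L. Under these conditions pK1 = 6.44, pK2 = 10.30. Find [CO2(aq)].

[CO2*] = 0.957 mmol/L

α₀ = 1 / (1 + K1/[H⁺] + K1K2/[H⁺]²) = 1 / (1 + 10^+0.36 + 10^-3.14)
   = 1 / (1 + 2.2909 + 0.00072444) = 1/3.2916 = 0.3038
[CO2*] = α₀ × DIC = 0.3038 × 3.15 = 0.957 mmol/L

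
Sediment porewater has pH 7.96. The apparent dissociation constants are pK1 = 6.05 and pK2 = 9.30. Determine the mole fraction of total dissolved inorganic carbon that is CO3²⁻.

α₂ = 0.0432

α₂ = 1 / (1 + [H⁺]/K2 + [H⁺]²/(K1K2)) = 1 / (1 + 10^+1.34 + 10^-0.57)
   = 1 / (1 + 21.878 + 0.26915) = 1/23.147 = 0.04320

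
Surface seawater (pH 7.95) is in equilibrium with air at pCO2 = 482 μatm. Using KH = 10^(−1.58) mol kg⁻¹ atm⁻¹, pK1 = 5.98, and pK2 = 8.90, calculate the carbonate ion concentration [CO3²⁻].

[CO3²⁻] = 0.133 mmol/kg

[CO2*] = KH · pCO2 = 10^(−1.58) × 482×10^-6 = 1.268×10^-5 mol/kg
α₀ = 1/(1 + K1/[H⁺] + K1K2/[H⁺]²) = 1/(1 + 10^+1.97 + 10^+1.02) = 0.009542
DIC = [CO2*]/α₀ = 1.268×10^-5 / 0.009542 = 1.329 mmol/kg
[CO3²⁻] = α₂·DIC; α₂ = 0.09992, so [CO3²⁻] = 0.09992 × 1.329 = 0.133 mmol/kg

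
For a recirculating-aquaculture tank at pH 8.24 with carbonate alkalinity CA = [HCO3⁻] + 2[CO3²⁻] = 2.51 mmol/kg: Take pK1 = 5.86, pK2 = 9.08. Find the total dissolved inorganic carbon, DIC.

DIC = 2.24 mmol/kg

CA = [HCO3⁻] + 2[CO3²⁻] = (α₁ + 2α₂)·DIC
At pH 8.24: [H⁺]/K1 = 10^-2.38 = 0.0041687, K2/[H⁺] = 10^-0.84 = 0.14454
α₁ = 1/(1 + 0.0041687 + 0.14454) = 1/1.1487 = 0.8705; α₂ = α₁·K2/[H⁺] = 0.1258
α₁ + 2α₂ = 1.1222
DIC = CA / (α₁ + 2α₂) = 2.51 / 1.1222 = 2.24 mmol/kg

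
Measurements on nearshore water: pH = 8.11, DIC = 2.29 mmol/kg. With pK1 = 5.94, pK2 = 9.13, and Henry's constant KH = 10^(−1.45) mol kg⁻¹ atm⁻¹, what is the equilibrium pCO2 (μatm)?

pCO2 = 396 μatm

α₀ = 1 / (1 + K1/[H⁺] + K1K2/[H⁺]²) = 1 / (1 + 10^+2.17 + 10^+1.15)
   = 1 / (1 + 147.91 + 14.125) = 1/163.04 = 0.006134
[CO2*] = α₀ × DIC = 0.006134 × 2.29 = 0.01405 mmol/kg = 14.05 μmol/kg
pCO2 = [CO2*]/KH = 1.405×10^-5 / 3.548×10^-2 = 396 μatm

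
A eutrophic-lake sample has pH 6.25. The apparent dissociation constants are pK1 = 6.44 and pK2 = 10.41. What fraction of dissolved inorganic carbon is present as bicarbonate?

α₁ = 0.392

α₁ = 1 / (1 + [H⁺]/K1 + K2/[H⁺]) = 1 / (1 + 10^+0.19 + 10^-4.16)
   = 1 / (1 + 1.5488 + 6.9183×10^-5) = 1/2.5489 = 0.3923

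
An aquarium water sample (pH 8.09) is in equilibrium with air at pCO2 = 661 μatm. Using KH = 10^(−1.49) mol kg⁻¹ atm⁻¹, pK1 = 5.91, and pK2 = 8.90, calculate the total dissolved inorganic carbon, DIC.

DIC = 3.76 mmol/kg

[CO2*] = KH · pCO2 = 10^(−1.49) × 661×10^-6 = 2.139×10^-5 mol/kg
α₀ = 1/(1 + K1/[H⁺] + K1K2/[H⁺]²) = 1/(1 + 10^+2.18 + 10^+1.37) = 0.005688
DIC = [CO2*]/α₀ = 2.139×10^-5 / 0.005688 = 3.76 mmol/kg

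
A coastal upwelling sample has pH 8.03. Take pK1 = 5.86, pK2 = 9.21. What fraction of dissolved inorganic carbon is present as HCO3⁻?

α₁ = 0.932

α₁ = 1 / (1 + [H⁺]/K1 + K2/[H⁺]) = 1 / (1 + 10^-2.17 + 10^-1.18)
   = 1 / (1 + 0.0067608 + 0.066069) = 1/1.0728 = 0.9321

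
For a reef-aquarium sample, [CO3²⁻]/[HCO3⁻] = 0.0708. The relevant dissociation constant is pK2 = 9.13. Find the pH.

From K2 = [H⁺][CO3²⁻]/[HCO3⁻]:  pH = pK2 + log₁₀([CO3²⁻]/[HCO3⁻])
log₁₀(0.0708) = -1.150
pH = 9.13 + (-1.150) = 7.98

pH = 7.98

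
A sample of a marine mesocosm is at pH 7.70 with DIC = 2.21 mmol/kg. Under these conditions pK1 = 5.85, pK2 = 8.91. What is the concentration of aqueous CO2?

α₀ = 1 / (1 + K1/[H⁺] + K1K2/[H⁺]²) = 1 / (1 + 10^+1.85 + 10^+0.64)
   = 1 / (1 + 70.795 + 4.3652) = 1/76.160 = 0.01313
[CO2*] = α₀ × DIC = 0.01313 × 2.21 = 0.0290 mmol/kg

[CO2*] = 0.0290 mmol/kg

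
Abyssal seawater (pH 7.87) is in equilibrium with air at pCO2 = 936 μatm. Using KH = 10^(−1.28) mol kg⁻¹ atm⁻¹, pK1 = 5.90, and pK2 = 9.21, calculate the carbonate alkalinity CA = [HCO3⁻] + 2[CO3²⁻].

[CO2*] = KH · pCO2 = 10^(−1.28) × 936×10^-6 = 4.912×10^-5 mol/kg
α₀ = 1/(1 + K1/[H⁺] + K1K2/[H⁺]²) = 1/(1 + 10^+1.97 + 10^+0.63) = 0.01014
DIC = [CO2*]/α₀ = 4.912×10^-5 / 0.01014 = 4.843 mmol/kg
CA = (α₁ + 2α₂)·DIC = (0.9466 + 2×0.04327) × 4.843 = 5.00 mmol/kg

CA = 5.00 mmol/kg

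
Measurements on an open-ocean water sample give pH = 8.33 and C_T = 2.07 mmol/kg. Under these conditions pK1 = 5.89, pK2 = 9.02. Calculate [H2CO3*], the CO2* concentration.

[CO2*] = 6.22 μmol/kg

α₀ = 1 / (1 + K1/[H⁺] + K1K2/[H⁺]²) = 1 / (1 + 10^+2.44 + 10^+1.75)
   = 1 / (1 + 275.42 + 56.234) = 1/332.66 = 0.003006
[CO2*] = α₀ × DIC = 0.003006 × 2.07 = 0.00622 mmol/kg = 6.22 μmol/kg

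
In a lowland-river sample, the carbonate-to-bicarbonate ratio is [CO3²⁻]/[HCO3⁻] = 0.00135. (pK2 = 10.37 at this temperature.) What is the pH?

From K2 = [H⁺][CO3²⁻]/[HCO3⁻]:  pH = pK2 + log₁₀([CO3²⁻]/[HCO3⁻])
log₁₀(0.00135) = -2.870
pH = 10.37 + (-2.870) = 7.50

pH = 7.50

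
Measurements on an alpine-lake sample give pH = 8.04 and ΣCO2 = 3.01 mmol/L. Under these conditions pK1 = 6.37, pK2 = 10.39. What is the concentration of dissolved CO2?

α₀ = 1 / (1 + K1/[H⁺] + K1K2/[H⁺]²) = 1 / (1 + 10^+1.67 + 10^-0.68)
   = 1 / (1 + 46.774 + 0.20893) = 1/47.982 = 0.02084
[CO2*] = α₀ × DIC = 0.02084 × 3.01 = 0.0627 mmol/L

[CO2*] = 0.0627 mmol/L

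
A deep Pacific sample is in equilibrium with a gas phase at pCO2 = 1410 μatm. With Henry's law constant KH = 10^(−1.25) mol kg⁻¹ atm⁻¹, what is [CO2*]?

KH = 10^(−1.25) = 5.623×10^-2 mol kg⁻¹ atm⁻¹
[CO2*] = KH · pCO2 = 5.623×10^-2 × 1410×10^-6 atm = 7.93×10^-5 mol/kg

[CO2*] = 79.3 μmol/kg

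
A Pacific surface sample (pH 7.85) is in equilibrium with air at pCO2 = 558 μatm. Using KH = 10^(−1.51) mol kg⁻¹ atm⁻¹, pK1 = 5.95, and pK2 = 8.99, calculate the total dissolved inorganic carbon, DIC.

DIC = 1.49 mmol/kg

[CO2*] = KH · pCO2 = 10^(−1.51) × 558×10^-6 = 1.724×10^-5 mol/kg
α₀ = 1/(1 + K1/[H⁺] + K1K2/[H⁺]²) = 1/(1 + 10^+1.90 + 10^+0.76) = 0.01160
DIC = [CO2*]/α₀ = 1.724×10^-5 / 0.01160 = 1.49 mmol/kg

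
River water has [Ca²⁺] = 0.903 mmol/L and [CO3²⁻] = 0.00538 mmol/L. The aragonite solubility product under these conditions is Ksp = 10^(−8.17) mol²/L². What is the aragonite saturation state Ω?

Ksp = 10^(−8.17) = 6.761×10^-9
Ω = [Ca²⁺][CO3²⁻]/Ksp = (0.903×10^-3)(0.00538×10^-3) / 6.761×10^-9 = 0.719

Ω = 0.719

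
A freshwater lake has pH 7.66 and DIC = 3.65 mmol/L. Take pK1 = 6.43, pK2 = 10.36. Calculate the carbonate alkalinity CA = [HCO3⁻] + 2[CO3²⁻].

CA = [HCO3⁻] + 2[CO3²⁻] = (α₁ + 2α₂)·DIC
At pH 7.66: [H⁺]/K1 = 10^-1.23 = 0.058884, K2/[H⁺] = 10^-2.70 = 0.0019953
α₁ = 1/(1 + 0.058884 + 0.0019953) = 1/1.0609 = 0.9426; α₂ = α₁·K2/[H⁺] = 0.001881
α₁ + 2α₂ = 0.9464
CA = 0.9464 × 3.65 = 3.45 mmol/L

CA = 3.45 mmol/L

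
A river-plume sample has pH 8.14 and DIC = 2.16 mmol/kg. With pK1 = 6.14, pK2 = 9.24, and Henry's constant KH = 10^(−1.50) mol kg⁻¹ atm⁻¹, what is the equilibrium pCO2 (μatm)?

α₀ = 1 / (1 + K1/[H⁺] + K1K2/[H⁺]²) = 1 / (1 + 10^+2.00 + 10^+0.90)
   = 1 / (1 + 100.00 + 7.9433) = 1/108.94 = 0.009179
[CO2*] = α₀ × DIC = 0.009179 × 2.16 = 0.01983 mmol/kg = 19.83 μmol/kg
pCO2 = [CO2*]/KH = 1.983×10^-5 / 3.162×10^-2 = 627 μatm

pCO2 = 627 μatm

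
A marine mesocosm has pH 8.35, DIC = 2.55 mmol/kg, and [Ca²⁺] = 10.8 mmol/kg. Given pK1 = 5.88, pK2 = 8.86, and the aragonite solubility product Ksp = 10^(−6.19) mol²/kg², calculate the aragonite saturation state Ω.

Ω = 10.0

α₂ = 1 / (1 + [H⁺]/K2 + [H⁺]²/(K1K2)) = 1 / (1 + 10^+0.51 + 10^-1.96)
   = 1 / (1 + 3.2359 + 0.010965) = 1/4.2469 = 0.2355
[CO3²⁻] = α₂ × DIC = 0.2355 × 2.55 = 0.6004 mmol/kg
Ksp = 10^(−6.19) = 6.457×10^-7
Ω = [Ca²⁺][CO3²⁻]/Ksp = (10.8×10^-3)(6.004×10^-4) / 6.457×10^-7 = 10.0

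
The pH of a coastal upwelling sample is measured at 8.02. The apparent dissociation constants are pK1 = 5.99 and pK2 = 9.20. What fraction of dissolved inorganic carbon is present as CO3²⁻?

α₂ = 1 / (1 + [H⁺]/K2 + [H⁺]²/(K1K2)) = 1 / (1 + 10^+1.18 + 10^-0.85)
   = 1 / (1 + 15.136 + 0.14125) = 1/16.277 = 0.06144

α₂ = 0.0614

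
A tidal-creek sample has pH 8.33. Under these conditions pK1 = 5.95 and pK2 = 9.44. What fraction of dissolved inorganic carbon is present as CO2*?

α₀ = 1 / (1 + K1/[H⁺] + K1K2/[H⁺]²) = 1 / (1 + 10^+2.38 + 10^+1.27)
   = 1 / (1 + 239.88 + 18.621) = 1/259.50 = 0.003854

α₀ = 0.00385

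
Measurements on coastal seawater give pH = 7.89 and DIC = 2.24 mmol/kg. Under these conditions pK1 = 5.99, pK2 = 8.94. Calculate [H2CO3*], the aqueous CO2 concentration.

[CO2*] = 0.0256 mmol/kg

α₀ = 1 / (1 + K1/[H⁺] + K1K2/[H⁺]²) = 1 / (1 + 10^+1.90 + 10^+0.85)
   = 1 / (1 + 79.433 + 7.0795) = 1/87.512 = 0.01143
[CO2*] = α₀ × DIC = 0.01143 × 2.24 = 0.0256 mmol/kg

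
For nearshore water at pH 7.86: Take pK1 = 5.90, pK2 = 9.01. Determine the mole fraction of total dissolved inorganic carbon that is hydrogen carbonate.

α₁ = 0.924

α₁ = 1 / (1 + [H⁺]/K1 + K2/[H⁺]) = 1 / (1 + 10^-1.96 + 10^-1.15)
   = 1 / (1 + 0.010965 + 0.070795) = 1/1.0818 = 0.9244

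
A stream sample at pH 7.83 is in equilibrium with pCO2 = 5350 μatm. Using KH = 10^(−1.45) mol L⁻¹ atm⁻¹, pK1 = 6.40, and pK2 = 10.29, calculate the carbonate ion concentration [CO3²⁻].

[CO3²⁻] = 17.7 μmol/L

[CO2*] = KH · pCO2 = 10^(−1.45) × 5350×10^-6 = 1.898×10^-4 mol/L
α₀ = 1/(1 + K1/[H⁺] + K1K2/[H⁺]²) = 1/(1 + 10^+1.43 + 10^-1.03) = 0.03570
DIC = [CO2*]/α₀ = 1.898×10^-4 / 0.03570 = 5.317 mmol/L
[CO3²⁻] = α₂·DIC; α₂ = 0.003332, so [CO3²⁻] = 0.003332 × 5.317 = 0.0177 mmol/L = 17.7 μmol/L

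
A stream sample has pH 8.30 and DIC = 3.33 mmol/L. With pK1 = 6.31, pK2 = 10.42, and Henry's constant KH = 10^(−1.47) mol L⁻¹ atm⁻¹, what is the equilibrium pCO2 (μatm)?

pCO2 = 988 μatm

α₀ = 1 / (1 + K1/[H⁺] + K1K2/[H⁺]²) = 1 / (1 + 10^+1.99 + 10^-0.13)
   = 1 / (1 + 97.724 + 0.74131) = 1/99.465 = 0.01005
[CO2*] = α₀ × DIC = 0.01005 × 3.33 = 0.03348 mmol/L
pCO2 = [CO2*]/KH = 3.348×10^-5 / 3.388×10^-2 = 988 μatm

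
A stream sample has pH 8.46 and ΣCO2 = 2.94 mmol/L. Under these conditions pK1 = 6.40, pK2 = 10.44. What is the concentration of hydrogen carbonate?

[HCO3⁻] = 2.88 mmol/L

α₁ = 1 / (1 + [H⁺]/K1 + K2/[H⁺]) = 1 / (1 + 10^-2.06 + 10^-1.98)
   = 1 / (1 + 0.0087096 + 0.010471) = 1/1.0192 = 0.9812
[HCO3⁻] = α₁ × DIC = 0.9812 × 2.94 = 2.88 mmol/L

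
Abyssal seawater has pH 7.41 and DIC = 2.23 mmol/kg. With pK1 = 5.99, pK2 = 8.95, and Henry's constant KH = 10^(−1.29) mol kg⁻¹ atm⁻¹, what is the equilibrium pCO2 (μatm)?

pCO2 = 1550 μatm

α₀ = 1 / (1 + K1/[H⁺] + K1K2/[H⁺]²) = 1 / (1 + 10^+1.42 + 10^-0.12)
   = 1 / (1 + 26.303 + 0.75858) = 1/28.061 = 0.03564
[CO2*] = α₀ × DIC = 0.03564 × 2.23 = 0.07947 mmol/kg
pCO2 = [CO2*]/KH = 7.947×10^-5 / 5.129×10^-2 = 1550 μatm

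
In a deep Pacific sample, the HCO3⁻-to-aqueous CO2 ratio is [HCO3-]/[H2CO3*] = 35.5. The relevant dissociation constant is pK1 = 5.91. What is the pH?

pH = 7.46

From K1 = [H⁺][HCO3-]/[H2CO3*]:  pH = pK1 + log₁₀([HCO3-]/[H2CO3*])
log₁₀(35.5) = +1.550
pH = 5.91 + (+1.550) = 7.46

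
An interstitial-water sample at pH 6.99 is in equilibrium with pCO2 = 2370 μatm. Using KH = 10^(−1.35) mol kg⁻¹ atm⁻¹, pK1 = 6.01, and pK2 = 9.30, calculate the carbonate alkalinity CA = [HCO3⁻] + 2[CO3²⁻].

[CO2*] = KH · pCO2 = 10^(−1.35) × 2370×10^-6 = 1.059×10^-4 mol/kg
α₀ = 1/(1 + K1/[H⁺] + K1K2/[H⁺]²) = 1/(1 + 10^+0.98 + 10^-1.33) = 0.09437
DIC = [CO2*]/α₀ = 1.059×10^-4 / 0.09437 = 1.122 mmol/kg
CA = (α₁ + 2α₂)·DIC = (0.9012 + 2×0.004414) × 1.122 = 1.02 mmol/kg

CA = 1.02 mmol/kg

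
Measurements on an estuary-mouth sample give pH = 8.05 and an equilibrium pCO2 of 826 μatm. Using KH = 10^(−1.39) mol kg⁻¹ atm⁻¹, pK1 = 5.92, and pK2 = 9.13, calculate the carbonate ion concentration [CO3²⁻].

[CO2*] = KH · pCO2 = 10^(−1.39) × 826×10^-6 = 3.365×10^-5 mol/kg
α₀ = 1/(1 + K1/[H⁺] + K1K2/[H⁺]²) = 1/(1 + 10^+2.13 + 10^+1.05) = 0.006797
DIC = [CO2*]/α₀ = 3.365×10^-5 / 0.006797 = 4.950 mmol/kg
[CO3²⁻] = α₂·DIC; α₂ = 0.07627, so [CO3²⁻] = 0.07627 × 4.950 = 0.378 mmol/kg

[CO3²⁻] = 0.378 mmol/kg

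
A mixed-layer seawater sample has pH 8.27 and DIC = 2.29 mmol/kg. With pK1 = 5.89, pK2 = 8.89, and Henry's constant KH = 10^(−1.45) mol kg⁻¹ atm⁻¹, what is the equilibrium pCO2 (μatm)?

α₀ = 1 / (1 + K1/[H⁺] + K1K2/[H⁺]²) = 1 / (1 + 10^+2.38 + 10^+1.76)
   = 1 / (1 + 239.88 + 57.544) = 1/298.43 = 0.003351
[CO2*] = α₀ × DIC = 0.003351 × 2.29 = 0.007674 mmol/kg = 7.674 μmol/kg
pCO2 = [CO2*]/KH = 7.674×10^-6 / 3.548×10^-2 = 216 μatm

pCO2 = 216 μatm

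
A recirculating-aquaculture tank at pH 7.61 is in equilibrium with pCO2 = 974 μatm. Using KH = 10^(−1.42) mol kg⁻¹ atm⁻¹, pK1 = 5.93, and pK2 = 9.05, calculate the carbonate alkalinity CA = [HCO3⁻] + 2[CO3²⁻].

[CO2*] = KH · pCO2 = 10^(−1.42) × 974×10^-6 = 3.703×10^-5 mol/kg
α₀ = 1/(1 + K1/[H⁺] + K1K2/[H⁺]²) = 1/(1 + 10^+1.68 + 10^+0.24) = 0.01976
DIC = [CO2*]/α₀ = 3.703×10^-5 / 0.01976 = 1.874 mmol/kg
CA = (α₁ + 2α₂)·DIC = (0.9459 + 2×0.03434) × 1.874 = 1.90 mmol/kg

CA = 1.90 mmol/kg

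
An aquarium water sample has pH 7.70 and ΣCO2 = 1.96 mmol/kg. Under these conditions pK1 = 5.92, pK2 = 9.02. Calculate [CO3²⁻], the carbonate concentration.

α₂ = 1 / (1 + [H⁺]/K2 + [H⁺]²/(K1K2)) = 1 / (1 + 10^+1.32 + 10^-0.46)
   = 1 / (1 + 20.893 + 0.34674) = 1/22.240 = 0.04496
[CO3²⁻] = α₂ × DIC = 0.04496 × 1.96 = 0.0881 mmol/kg

[CO3²⁻] = 0.0881 mmol/kg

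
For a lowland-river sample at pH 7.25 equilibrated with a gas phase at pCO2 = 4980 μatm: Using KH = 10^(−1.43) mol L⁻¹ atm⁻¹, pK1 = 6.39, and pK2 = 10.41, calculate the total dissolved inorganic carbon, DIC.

DIC = 1.53 mmol/L

[CO2*] = KH · pCO2 = 10^(−1.43) × 4980×10^-6 = 1.850×10^-4 mol/L
α₀ = 1/(1 + K1/[H⁺] + K1K2/[H⁺]²) = 1/(1 + 10^+0.86 + 10^-2.30) = 0.1212
DIC = [CO2*]/α₀ = 1.850×10^-4 / 0.1212 = 1.53 mmol/L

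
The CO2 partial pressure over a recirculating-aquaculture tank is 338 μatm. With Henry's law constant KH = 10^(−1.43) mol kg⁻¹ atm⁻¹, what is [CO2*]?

[CO2*] = 12.6 μmol/kg

KH = 10^(−1.43) = 3.715×10^-2 mol kg⁻¹ atm⁻¹
[CO2*] = KH · pCO2 = 3.715×10^-2 × 338×10^-6 atm = 1.26×10^-5 mol/kg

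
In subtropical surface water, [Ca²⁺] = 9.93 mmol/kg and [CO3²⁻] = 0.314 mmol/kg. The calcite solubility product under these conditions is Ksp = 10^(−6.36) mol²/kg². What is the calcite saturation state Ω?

Ω = 7.14

Ksp = 10^(−6.36) = 4.365×10^-7
Ω = [Ca²⁺][CO3²⁻]/Ksp = (9.93×10^-3)(0.314×10^-3) / 4.365×10^-7 = 7.14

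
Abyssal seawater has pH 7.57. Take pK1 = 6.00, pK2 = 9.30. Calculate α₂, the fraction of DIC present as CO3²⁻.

α₂ = 1 / (1 + [H⁺]/K2 + [H⁺]²/(K1K2)) = 1 / (1 + 10^+1.73 + 10^+0.16)
   = 1 / (1 + 53.703 + 1.4454) = 1/56.149 = 0.01781

α₂ = 0.0178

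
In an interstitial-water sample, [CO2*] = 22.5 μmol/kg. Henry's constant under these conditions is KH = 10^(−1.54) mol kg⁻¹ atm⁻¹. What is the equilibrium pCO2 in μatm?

pCO2 = 780 μatm

KH = 10^(−1.54) = 2.884×10^-2 mol kg⁻¹ atm⁻¹
pCO2 = [CO2*]/KH = 22.5×10^-6 / 2.884×10^-2 = 7.80×10^-4 atm = 780 μatm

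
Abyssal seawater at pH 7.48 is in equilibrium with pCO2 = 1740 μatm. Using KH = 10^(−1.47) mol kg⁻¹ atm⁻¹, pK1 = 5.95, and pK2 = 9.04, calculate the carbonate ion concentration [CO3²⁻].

[CO2*] = KH · pCO2 = 10^(−1.47) × 1740×10^-6 = 5.896×10^-5 mol/kg
α₀ = 1/(1 + K1/[H⁺] + K1K2/[H⁺]²) = 1/(1 + 10^+1.53 + 10^-0.03) = 0.02792
DIC = [CO2*]/α₀ = 5.896×10^-5 / 0.02792 = 2.112 mmol/kg
[CO3²⁻] = α₂·DIC; α₂ = 0.02606, so [CO3²⁻] = 0.02606 × 2.112 = 0.0550 mmol/kg

[CO3²⁻] = 0.0550 mmol/kg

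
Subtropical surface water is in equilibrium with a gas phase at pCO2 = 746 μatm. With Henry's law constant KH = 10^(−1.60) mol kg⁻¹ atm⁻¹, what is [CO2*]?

[CO2*] = 18.7 μmol/kg

KH = 10^(−1.60) = 2.512×10^-2 mol kg⁻¹ atm⁻¹
[CO2*] = KH · pCO2 = 2.512×10^-2 × 746×10^-6 atm = 1.87×10^-5 mol/kg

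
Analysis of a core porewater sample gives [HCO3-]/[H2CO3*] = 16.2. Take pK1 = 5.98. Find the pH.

pH = 7.19

From K1 = [H⁺][HCO3-]/[H2CO3*]:  pH = pK1 + log₁₀([HCO3-]/[H2CO3*])
log₁₀(16.2) = +1.210
pH = 5.98 + (+1.210) = 7.19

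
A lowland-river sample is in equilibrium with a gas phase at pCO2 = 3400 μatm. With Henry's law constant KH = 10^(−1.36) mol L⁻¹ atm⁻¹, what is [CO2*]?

KH = 10^(−1.36) = 4.365×10^-2 mol L⁻¹ atm⁻¹
[CO2*] = KH · pCO2 = 4.365×10^-2 × 3400×10^-6 atm = 1.48×10^-4 mol/L

[CO2*] = 148 μmol/L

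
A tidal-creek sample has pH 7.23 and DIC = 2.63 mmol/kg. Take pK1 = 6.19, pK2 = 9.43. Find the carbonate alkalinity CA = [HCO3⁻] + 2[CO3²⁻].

CA = [HCO3⁻] + 2[CO3²⁻] = (α₁ + 2α₂)·DIC
At pH 7.23: [H⁺]/K1 = 10^-1.04 = 0.091201, K2/[H⁺] = 10^-2.20 = 0.0063096
α₁ = 1/(1 + 0.091201 + 0.0063096) = 1/1.0975 = 0.9112; α₂ = α₁·K2/[H⁺] = 0.005749
α₁ + 2α₂ = 0.9227
CA = 0.9227 × 2.63 = 2.43 mmol/kg

CA = 2.43 mmol/kg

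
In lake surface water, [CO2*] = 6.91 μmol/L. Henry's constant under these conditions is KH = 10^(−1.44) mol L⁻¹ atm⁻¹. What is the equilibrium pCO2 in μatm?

pCO2 = 190 μatm

KH = 10^(−1.44) = 3.631×10^-2 mol L⁻¹ atm⁻¹
pCO2 = [CO2*]/KH = 6.91×10^-6 / 3.631×10^-2 = 1.90×10^-4 atm = 190 μatm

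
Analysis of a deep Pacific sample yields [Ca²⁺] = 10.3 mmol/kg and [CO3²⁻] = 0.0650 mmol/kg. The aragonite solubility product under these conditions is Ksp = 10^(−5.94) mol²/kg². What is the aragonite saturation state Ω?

Ω = 0.583

Ksp = 10^(−5.94) = 1.148×10^-6
Ω = [Ca²⁺][CO3²⁻]/Ksp = (10.3×10^-3)(0.0650×10^-3) / 1.148×10^-6 = 0.583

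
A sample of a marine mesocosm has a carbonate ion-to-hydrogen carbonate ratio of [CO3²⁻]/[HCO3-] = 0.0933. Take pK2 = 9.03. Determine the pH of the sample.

pH = 8.00

From K2 = [H⁺][CO3²⁻]/[HCO3-]:  pH = pK2 + log₁₀([CO3²⁻]/[HCO3-])
log₁₀(0.0933) = -1.030
pH = 9.03 + (-1.030) = 8.00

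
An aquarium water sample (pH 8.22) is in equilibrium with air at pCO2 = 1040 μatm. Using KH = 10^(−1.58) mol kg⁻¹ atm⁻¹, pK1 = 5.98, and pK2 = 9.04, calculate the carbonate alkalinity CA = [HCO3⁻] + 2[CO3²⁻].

CA = 6.19 mmol/kg

[CO2*] = KH · pCO2 = 10^(−1.58) × 1040×10^-6 = 2.735×10^-5 mol/kg
α₀ = 1/(1 + K1/[H⁺] + K1K2/[H⁺]²) = 1/(1 + 10^+2.24 + 10^+1.42) = 0.004973
DIC = [CO2*]/α₀ = 2.735×10^-5 / 0.004973 = 5.501 mmol/kg
CA = (α₁ + 2α₂)·DIC = (0.8642 + 2×0.1308) × 5.501 = 6.19 mmol/kg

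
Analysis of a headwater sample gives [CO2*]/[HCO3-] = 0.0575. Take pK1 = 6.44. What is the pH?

From K1 = [H⁺][HCO3-]/[CO2*]:  pH = pK1 − log₁₀([CO2*]/[HCO3-])
log₁₀(0.0575) = -1.240
pH = 6.44 − (-1.240) = 7.68

pH = 7.68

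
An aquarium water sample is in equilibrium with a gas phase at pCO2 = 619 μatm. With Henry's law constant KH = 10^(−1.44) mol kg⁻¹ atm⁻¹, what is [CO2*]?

[CO2*] = 22.5 μmol/kg

KH = 10^(−1.44) = 3.631×10^-2 mol kg⁻¹ atm⁻¹
[CO2*] = KH · pCO2 = 3.631×10^-2 × 619×10^-6 atm = 2.25×10^-5 mol/kg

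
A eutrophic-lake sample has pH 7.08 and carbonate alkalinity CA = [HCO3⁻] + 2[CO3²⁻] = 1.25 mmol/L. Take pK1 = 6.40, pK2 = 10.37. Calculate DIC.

DIC = 1.51 mmol/L

CA = [HCO3⁻] + 2[CO3²⁻] = (α₁ + 2α₂)·DIC
At pH 7.08: [H⁺]/K1 = 10^-0.68 = 0.20893, K2/[H⁺] = 10^-3.29 = 0.00051286
α₁ = 1/(1 + 0.20893 + 0.00051286) = 1/1.2094 = 0.8268; α₂ = α₁·K2/[H⁺] = 0.0004240
α₁ + 2α₂ = 0.8277
DIC = CA / (α₁ + 2α₂) = 1.25 / 0.8277 = 1.51 mmol/L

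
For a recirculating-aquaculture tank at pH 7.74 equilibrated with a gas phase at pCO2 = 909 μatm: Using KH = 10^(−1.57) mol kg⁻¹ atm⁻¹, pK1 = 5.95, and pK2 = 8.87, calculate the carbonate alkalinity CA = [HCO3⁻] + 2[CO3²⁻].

CA = 1.73 mmol/kg

[CO2*] = KH · pCO2 = 10^(−1.57) × 909×10^-6 = 2.447×10^-5 mol/kg
α₀ = 1/(1 + K1/[H⁺] + K1K2/[H⁺]²) = 1/(1 + 10^+1.79 + 10^+0.66) = 0.01487
DIC = [CO2*]/α₀ = 2.447×10^-5 / 0.01487 = 1.645 mmol/kg
CA = (α₁ + 2α₂)·DIC = (0.9171 + 2×0.06799) × 1.645 = 1.73 mmol/kg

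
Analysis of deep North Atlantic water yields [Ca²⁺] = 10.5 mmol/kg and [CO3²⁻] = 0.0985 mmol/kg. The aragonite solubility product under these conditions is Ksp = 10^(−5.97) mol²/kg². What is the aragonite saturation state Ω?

Ksp = 10^(−5.97) = 1.072×10^-6
Ω = [Ca²⁺][CO3²⁻]/Ksp = (10.5×10^-3)(0.0985×10^-3) / 1.072×10^-6 = 0.965

Ω = 0.965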